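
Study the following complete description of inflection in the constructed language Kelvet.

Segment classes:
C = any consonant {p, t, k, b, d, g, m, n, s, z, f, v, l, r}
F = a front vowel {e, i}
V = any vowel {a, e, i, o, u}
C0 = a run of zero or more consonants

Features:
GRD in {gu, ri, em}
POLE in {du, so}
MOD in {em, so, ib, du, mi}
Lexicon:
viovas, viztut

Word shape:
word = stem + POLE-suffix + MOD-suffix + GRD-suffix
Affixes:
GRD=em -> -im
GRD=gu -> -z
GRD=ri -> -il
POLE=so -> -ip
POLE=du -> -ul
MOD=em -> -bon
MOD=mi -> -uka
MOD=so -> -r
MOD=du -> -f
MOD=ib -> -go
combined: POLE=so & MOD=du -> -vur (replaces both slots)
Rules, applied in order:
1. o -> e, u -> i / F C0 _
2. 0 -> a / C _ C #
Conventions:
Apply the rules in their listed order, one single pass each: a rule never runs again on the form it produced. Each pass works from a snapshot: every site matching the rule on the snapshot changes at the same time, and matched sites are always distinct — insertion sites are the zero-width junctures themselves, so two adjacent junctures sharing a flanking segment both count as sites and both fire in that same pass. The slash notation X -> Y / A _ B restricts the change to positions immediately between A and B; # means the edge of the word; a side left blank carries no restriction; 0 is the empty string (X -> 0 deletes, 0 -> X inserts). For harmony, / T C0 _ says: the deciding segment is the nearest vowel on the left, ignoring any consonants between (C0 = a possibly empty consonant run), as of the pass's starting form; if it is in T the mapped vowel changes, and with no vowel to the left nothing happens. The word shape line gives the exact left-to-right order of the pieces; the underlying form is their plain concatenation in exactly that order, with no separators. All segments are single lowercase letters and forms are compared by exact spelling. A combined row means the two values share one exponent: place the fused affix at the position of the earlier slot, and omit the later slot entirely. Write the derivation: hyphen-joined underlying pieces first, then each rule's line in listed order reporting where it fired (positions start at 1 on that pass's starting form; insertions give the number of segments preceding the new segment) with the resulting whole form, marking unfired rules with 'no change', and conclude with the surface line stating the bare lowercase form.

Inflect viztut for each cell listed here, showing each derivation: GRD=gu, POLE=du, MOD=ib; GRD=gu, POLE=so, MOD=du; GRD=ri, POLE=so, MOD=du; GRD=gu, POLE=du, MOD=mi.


cell GRD=gu, POLE=du, MOD=ib:
underlying: viztut-ul-go-z
1. o -> e, u -> i / F C0 _: fires at position(s) 5: viztitulgoz
2. 0 -> a / C _ C #: no change
surface: viztitulgoz

cell GRD=gu, POLE=so, MOD=du:
underlying: viztut-vur-z
1. o -> e, u -> i / F C0 _: fires at position(s) 5: viztitvurz
2. 0 -> a / C _ C #: inserts after position(s) 9: viztitvuraz
surface: viztitvuraz

cell GRD=ri, POLE=so, MOD=du:
underlying: viztut-vur-il
1. o -> e, u -> i / F C0 _: fires at position(s) 5: viztitvuril
2. 0 -> a / C _ C #: no change
surface: viztitvuril

cell GRD=gu, POLE=du, MOD=mi:
underlying: viztut-ul-uka-z
1. o -> e, u -> i / F C0 _: fires at position(s) 5: viztitulukaz
2. 0 -> a / C _ C #: no change
surface: viztitulukaz


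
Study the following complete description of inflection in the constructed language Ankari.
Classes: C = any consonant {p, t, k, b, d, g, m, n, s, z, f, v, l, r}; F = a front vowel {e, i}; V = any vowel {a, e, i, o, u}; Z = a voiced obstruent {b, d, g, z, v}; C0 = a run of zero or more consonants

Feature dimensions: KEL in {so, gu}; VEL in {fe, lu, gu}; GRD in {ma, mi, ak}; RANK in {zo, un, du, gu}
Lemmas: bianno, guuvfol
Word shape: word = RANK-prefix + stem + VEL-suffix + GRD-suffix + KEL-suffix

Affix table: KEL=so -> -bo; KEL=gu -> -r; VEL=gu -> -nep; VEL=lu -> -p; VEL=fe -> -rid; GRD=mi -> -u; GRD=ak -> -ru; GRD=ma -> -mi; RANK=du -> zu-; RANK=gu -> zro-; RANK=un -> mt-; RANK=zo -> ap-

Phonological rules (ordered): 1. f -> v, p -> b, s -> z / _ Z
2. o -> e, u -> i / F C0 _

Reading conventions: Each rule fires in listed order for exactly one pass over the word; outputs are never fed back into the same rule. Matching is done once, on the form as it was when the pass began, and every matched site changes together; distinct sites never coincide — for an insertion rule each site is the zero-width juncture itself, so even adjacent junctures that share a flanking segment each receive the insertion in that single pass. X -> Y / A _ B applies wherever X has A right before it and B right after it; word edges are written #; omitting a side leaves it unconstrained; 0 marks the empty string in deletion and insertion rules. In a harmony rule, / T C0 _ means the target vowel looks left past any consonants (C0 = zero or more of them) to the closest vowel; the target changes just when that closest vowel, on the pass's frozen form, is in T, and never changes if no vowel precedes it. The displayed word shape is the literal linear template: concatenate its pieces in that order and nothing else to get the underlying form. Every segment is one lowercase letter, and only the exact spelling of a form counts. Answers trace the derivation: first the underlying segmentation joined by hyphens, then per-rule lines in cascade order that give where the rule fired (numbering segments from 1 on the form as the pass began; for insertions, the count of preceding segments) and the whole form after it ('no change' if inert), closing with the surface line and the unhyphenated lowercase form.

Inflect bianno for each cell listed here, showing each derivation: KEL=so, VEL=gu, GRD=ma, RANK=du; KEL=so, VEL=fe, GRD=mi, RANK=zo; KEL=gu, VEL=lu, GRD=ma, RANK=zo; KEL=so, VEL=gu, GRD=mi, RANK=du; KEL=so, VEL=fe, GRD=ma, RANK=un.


cell KEL=so, VEL=gu, GRD=ma, RANK=du:
underlying: zu-bianno-nep-mi-bo
1. f -> v, p -> b, s -> z / _ Z: no change
2. o -> e, u -> i / F C0 _: fires at position(s) 15: zubiannonepmibe
surface: zubiannonepmibe

cell KEL=so, VEL=fe, GRD=mi, RANK=zo:
underlying: ap-bianno-rid-u-bo
1. f -> v, p -> b, s -> z / _ Z: fires at position(s) 2: abbiannoridubo
2. o -> e, u -> i / F C0 _: fires at position(s) 12: abbiannoridibo
surface: abbiannoridibo

cell KEL=gu, VEL=lu, GRD=ma, RANK=zo:
underlying: ap-bianno-p-mi-r
1. f -> v, p -> b, s -> z / _ Z: fires at position(s) 2: abbiannopmir
2. o -> e, u -> i / F C0 _: no change
surface: abbiannopmir

cell KEL=so, VEL=gu, GRD=mi, RANK=du:
underlying: zu-bianno-nep-u-bo
1. f -> v, p -> b, s -> z / _ Z: no change
2. o -> e, u -> i / F C0 _: fires at position(s) 12: zubiannonepibo
surface: zubiannonepibo

cell KEL=so, VEL=fe, GRD=ma, RANK=un:
underlying: mt-bianno-rid-mi-bo
1. f -> v, p -> b, s -> z / _ Z: no change
2. o -> e, u -> i / F C0 _: fires at position(s) 15: mtbiannoridmibe
surface: mtbiannoridmibe


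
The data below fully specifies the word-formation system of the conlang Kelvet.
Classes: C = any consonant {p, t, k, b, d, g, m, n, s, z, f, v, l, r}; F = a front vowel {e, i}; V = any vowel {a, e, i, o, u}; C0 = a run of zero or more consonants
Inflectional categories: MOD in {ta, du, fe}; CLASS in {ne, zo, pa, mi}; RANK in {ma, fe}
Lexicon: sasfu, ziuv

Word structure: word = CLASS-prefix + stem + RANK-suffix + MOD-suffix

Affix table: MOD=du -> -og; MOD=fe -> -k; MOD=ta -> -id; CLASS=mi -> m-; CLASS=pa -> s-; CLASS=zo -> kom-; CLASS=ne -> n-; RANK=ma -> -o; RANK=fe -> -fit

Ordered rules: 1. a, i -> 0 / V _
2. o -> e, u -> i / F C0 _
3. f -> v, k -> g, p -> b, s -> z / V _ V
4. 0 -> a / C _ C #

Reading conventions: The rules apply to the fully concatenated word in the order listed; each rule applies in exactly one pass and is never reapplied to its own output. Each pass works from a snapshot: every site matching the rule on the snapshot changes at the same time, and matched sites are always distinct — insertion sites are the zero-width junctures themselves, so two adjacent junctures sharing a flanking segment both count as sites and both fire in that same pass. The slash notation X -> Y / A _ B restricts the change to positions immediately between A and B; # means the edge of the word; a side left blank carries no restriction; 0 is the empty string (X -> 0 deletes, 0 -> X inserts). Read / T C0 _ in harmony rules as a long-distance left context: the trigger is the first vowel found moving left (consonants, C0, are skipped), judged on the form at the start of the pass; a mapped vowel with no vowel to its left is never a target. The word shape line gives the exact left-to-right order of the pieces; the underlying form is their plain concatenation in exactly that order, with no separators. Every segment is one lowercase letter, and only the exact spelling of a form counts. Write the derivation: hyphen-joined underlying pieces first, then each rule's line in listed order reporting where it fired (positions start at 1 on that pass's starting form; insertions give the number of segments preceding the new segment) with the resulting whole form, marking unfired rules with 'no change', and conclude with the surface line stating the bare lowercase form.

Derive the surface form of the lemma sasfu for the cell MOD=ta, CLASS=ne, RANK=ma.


underlying: n-sasfu-o-id
1. a, i -> 0 / V _: fires at position(s) 8: nsasfuod
2. o -> e, u -> i / F C0 _: no change
3. f -> v, k -> g, p -> b, s -> z / V _ V: no change
4. 0 -> a / C _ C #: no change
surface: nsasfuod


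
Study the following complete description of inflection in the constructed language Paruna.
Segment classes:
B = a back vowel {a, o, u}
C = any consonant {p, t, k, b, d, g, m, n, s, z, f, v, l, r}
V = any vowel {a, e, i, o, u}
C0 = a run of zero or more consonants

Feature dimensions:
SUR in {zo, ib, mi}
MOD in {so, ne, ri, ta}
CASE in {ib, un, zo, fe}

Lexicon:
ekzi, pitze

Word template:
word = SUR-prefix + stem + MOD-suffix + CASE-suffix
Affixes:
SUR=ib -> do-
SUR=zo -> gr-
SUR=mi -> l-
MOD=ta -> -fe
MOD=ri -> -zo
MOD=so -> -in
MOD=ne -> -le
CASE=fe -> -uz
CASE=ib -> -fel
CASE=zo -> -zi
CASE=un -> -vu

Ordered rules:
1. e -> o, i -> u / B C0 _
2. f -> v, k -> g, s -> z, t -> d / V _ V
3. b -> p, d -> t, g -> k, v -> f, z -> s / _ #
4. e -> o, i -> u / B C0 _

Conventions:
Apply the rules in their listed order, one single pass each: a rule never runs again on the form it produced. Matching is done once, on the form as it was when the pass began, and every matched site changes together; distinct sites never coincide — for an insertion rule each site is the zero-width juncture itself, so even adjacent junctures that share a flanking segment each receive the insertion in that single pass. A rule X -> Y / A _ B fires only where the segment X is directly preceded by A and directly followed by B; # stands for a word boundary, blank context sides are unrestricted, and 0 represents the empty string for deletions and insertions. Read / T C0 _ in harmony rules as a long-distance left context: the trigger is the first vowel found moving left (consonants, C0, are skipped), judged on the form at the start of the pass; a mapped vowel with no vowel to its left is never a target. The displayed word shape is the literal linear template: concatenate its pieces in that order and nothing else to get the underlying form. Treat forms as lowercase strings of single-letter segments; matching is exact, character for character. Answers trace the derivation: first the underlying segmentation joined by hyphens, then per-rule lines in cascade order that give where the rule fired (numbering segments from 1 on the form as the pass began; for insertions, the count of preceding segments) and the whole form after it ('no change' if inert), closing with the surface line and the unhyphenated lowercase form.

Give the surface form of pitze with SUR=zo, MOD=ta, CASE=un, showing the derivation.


underlying: gr-pitze-fe-vu
1. e -> o, i -> u / B C0 _: no change
2. f -> v, k -> g, s -> z, t -> d / V _ V: fires at position(s) 8: grpitzevevu
3. b -> p, d -> t, g -> k, v -> f, z -> s / _ #: no change
4. e -> o, i -> u / B C0 _: no change
surface: grpitzevevu


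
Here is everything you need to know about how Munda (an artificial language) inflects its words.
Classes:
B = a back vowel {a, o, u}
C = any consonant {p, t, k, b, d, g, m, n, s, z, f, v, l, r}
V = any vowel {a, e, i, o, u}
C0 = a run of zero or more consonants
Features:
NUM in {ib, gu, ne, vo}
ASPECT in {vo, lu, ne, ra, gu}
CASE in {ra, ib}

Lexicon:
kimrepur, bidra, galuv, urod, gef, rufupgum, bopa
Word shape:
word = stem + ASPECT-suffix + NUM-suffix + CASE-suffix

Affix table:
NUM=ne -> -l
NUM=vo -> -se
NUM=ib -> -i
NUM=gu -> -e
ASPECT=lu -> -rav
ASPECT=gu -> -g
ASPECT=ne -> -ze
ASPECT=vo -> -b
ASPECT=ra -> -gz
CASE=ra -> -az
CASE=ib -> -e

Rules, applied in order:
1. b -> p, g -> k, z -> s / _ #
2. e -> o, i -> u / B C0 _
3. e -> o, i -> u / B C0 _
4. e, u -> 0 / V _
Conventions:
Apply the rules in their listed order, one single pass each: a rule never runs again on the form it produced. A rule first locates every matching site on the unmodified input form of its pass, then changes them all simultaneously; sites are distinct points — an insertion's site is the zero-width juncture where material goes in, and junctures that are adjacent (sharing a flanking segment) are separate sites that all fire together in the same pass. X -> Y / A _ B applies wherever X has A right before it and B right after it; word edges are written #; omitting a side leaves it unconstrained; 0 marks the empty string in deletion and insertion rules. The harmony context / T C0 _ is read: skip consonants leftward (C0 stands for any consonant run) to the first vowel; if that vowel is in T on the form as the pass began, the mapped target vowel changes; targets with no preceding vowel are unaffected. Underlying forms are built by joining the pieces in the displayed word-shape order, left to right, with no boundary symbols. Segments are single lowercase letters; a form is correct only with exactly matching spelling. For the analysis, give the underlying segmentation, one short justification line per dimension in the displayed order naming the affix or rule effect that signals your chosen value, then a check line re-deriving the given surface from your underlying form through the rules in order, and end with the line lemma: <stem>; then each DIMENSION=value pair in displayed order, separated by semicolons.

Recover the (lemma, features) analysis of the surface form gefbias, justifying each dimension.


underlying: gef-b-i-az
NUM=ib - signalled by the affix -i
ASPECT=vo - signalled by the affix -b
CASE=ra - signalled by the affix -az
check: gefbiaz -> gefbias -> gefbias -> gefbias -> gefbias
lemma: gef; NUM=ib; ASPECT=vo; CASE=ra


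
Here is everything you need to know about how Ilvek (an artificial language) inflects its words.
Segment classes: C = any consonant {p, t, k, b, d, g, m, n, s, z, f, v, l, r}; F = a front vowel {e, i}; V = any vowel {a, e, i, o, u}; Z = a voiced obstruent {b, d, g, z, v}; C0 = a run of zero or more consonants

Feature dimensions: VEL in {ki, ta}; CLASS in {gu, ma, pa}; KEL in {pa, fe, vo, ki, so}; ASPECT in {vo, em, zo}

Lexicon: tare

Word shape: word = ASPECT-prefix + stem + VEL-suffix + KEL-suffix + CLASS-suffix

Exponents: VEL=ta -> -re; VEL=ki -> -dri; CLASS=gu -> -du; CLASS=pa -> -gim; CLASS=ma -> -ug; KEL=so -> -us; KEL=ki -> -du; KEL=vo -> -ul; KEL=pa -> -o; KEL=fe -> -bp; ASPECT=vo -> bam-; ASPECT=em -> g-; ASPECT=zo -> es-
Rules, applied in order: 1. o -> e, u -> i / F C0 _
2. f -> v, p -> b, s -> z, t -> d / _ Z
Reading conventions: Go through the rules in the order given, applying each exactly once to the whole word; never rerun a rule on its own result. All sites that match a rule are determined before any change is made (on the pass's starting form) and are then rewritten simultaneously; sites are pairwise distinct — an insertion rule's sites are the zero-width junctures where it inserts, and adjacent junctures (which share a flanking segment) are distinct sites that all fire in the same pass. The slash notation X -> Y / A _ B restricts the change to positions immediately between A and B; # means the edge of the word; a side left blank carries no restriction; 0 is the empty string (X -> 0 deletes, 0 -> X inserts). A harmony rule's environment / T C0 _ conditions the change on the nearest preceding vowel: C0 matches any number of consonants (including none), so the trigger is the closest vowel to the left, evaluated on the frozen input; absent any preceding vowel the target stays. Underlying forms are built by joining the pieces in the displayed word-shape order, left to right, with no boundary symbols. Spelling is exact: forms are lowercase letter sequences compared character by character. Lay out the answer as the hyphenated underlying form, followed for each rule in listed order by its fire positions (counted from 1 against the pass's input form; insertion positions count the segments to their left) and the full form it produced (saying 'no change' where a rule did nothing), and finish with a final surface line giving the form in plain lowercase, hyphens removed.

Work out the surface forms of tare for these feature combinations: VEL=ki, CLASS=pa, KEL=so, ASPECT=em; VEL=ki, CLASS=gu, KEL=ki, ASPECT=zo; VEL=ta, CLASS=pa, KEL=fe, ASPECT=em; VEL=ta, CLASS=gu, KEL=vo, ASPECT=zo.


cell VEL=ki, CLASS=pa, KEL=so, ASPECT=em:
underlying: g-tare-dri-us-gim
1. o -> e, u -> i / F C0 _: fires at position(s) 9: gtaredriisgim
2. f -> v, p -> b, s -> z, t -> d / _ Z: fires at position(s) 10: gtaredriizgim
surface: gtaredriizgim

cell VEL=ki, CLASS=gu, KEL=ki, ASPECT=zo:
underlying: es-tare-dri-du-du
1. o -> e, u -> i / F C0 _: fires at position(s) 11: estaredrididu
2. f -> v, p -> b, s -> z, t -> d / _ Z: no change
surface: estaredrididu

cell VEL=ta, CLASS=pa, KEL=fe, ASPECT=em:
underlying: g-tare-re-bp-gim
1. o -> e, u -> i / F C0 _: no change
2. f -> v, p -> b, s -> z, t -> d / _ Z: fires at position(s) 9: gtarerebbgim
surface: gtarerebbgim

cell VEL=ta, CLASS=gu, KEL=vo, ASPECT=zo:
underlying: es-tare-re-ul-du
1. o -> e, u -> i / F C0 _: fires at position(s) 9: estarereildu
2. f -> v, p -> b, s -> z, t -> d / _ Z: no change
surface: estarereildu


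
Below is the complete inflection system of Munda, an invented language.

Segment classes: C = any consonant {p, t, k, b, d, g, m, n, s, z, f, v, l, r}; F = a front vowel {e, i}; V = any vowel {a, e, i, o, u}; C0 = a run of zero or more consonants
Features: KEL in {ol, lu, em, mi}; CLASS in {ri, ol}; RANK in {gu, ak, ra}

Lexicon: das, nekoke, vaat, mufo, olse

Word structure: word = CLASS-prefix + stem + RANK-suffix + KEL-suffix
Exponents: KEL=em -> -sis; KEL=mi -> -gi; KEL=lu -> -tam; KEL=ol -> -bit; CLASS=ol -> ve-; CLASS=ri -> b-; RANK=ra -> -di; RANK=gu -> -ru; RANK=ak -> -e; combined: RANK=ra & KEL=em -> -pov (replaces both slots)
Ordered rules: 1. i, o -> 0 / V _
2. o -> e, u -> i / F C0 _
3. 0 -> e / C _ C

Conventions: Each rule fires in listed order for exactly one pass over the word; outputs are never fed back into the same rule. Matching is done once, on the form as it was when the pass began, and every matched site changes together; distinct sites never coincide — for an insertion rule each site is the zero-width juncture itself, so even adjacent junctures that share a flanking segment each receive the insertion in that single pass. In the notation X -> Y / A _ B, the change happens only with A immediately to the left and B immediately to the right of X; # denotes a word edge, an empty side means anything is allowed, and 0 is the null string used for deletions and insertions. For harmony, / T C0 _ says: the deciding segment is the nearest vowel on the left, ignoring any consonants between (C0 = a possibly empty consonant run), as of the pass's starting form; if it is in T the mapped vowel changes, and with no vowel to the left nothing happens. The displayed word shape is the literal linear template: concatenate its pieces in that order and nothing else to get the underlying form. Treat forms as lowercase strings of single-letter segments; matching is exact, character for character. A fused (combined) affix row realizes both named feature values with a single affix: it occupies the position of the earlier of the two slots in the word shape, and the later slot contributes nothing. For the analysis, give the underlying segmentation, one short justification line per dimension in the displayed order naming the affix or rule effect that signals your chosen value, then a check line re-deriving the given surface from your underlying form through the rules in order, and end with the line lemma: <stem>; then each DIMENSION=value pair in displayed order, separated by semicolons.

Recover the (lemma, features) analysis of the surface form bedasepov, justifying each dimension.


underlying: b-das-pov
KEL=em - signalled by the combined affix row
CLASS=ri - signalled by the affix b-
RANK=ra - signalled by the combined affix row
check: bdaspov -> bdaspov -> bdaspov -> bedasepov
lemma: das; KEL=em; CLASS=ri; RANK=ra


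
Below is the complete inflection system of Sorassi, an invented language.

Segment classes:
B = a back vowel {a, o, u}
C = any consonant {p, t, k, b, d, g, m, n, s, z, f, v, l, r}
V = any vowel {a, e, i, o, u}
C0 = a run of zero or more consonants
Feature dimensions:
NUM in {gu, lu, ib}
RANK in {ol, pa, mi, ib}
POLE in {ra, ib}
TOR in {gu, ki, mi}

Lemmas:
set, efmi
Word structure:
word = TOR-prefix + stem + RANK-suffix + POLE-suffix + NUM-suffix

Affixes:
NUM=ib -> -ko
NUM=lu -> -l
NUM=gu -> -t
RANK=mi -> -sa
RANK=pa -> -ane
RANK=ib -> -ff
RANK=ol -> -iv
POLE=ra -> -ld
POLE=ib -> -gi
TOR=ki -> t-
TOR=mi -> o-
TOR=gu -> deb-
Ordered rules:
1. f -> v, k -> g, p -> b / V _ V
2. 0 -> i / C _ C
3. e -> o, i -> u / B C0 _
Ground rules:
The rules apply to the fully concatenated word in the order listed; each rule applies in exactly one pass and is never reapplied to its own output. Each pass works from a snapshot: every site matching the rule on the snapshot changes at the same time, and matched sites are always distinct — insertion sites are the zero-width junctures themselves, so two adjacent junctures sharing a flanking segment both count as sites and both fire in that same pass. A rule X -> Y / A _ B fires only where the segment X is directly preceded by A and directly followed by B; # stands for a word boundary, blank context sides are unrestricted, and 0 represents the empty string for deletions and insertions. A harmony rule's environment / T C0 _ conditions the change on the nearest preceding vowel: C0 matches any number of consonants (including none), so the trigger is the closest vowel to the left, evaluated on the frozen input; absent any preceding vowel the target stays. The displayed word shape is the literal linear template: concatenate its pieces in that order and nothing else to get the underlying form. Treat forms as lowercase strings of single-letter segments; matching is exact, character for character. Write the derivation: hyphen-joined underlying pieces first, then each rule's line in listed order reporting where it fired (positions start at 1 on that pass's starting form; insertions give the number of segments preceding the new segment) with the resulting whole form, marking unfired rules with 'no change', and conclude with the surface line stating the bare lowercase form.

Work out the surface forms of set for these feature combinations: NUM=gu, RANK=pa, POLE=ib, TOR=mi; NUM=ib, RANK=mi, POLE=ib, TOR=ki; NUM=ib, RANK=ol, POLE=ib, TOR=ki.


cell NUM=gu, RANK=pa, POLE=ib, TOR=mi:
underlying: o-set-ane-gi-t
1. f -> v, k -> g, p -> b / V _ V: no change
2. 0 -> i / C _ C: no change
3. e -> o, i -> u / B C0 _: fires at position(s) 3, 7: osotanogit
surface: osotanogit

cell NUM=ib, RANK=mi, POLE=ib, TOR=ki:
underlying: t-set-sa-gi-ko
1. f -> v, k -> g, p -> b / V _ V: fires at position(s) 9: tsetsagigo
2. 0 -> i / C _ C: inserts after position(s) 1, 4: tisetisagigo
3. e -> o, i -> u / B C0 _: fires at position(s) 10: tisetisagugo
surface: tisetisagugo

cell NUM=ib, RANK=ol, POLE=ib, TOR=ki:
underlying: t-set-iv-gi-ko
1. f -> v, k -> g, p -> b / V _ V: fires at position(s) 9: tsetivgigo
2. 0 -> i / C _ C: inserts after position(s) 1, 6: tisetivigigo
3. e -> o, i -> u / B C0 _: no change
surface: tisetivigigo


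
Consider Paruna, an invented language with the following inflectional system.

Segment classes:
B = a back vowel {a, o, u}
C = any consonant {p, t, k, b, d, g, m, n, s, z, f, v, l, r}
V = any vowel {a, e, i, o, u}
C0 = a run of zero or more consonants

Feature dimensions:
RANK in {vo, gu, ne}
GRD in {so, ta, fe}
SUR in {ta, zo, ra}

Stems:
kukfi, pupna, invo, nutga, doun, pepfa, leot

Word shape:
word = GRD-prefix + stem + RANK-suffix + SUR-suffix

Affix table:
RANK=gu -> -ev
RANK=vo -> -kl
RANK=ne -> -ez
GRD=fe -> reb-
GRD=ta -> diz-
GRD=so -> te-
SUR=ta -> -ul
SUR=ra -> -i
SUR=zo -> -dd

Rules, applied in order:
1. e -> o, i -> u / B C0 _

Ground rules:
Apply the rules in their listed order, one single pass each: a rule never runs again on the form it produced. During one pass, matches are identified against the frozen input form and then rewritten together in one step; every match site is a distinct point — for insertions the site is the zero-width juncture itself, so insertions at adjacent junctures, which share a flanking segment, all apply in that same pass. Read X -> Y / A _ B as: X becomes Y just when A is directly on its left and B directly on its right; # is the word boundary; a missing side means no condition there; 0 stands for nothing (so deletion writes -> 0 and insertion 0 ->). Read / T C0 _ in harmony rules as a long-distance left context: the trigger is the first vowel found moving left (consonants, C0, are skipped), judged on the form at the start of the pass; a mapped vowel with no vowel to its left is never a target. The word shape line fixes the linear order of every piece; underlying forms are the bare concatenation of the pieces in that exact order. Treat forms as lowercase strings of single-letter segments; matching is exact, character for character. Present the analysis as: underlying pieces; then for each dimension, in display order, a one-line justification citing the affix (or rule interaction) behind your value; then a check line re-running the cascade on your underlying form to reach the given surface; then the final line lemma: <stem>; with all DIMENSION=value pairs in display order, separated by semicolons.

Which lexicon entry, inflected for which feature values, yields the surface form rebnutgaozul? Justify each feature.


underlying: reb-nutga-ez-ul
RANK=ne - signalled by the affix -ez
GRD=fe - signalled by the affix reb-
SUR=ta - signalled by the affix -ul
check: rebnutgaezul -> rebnutgaozul
lemma: nutga; RANK=ne; GRD=fe; SUR=ta


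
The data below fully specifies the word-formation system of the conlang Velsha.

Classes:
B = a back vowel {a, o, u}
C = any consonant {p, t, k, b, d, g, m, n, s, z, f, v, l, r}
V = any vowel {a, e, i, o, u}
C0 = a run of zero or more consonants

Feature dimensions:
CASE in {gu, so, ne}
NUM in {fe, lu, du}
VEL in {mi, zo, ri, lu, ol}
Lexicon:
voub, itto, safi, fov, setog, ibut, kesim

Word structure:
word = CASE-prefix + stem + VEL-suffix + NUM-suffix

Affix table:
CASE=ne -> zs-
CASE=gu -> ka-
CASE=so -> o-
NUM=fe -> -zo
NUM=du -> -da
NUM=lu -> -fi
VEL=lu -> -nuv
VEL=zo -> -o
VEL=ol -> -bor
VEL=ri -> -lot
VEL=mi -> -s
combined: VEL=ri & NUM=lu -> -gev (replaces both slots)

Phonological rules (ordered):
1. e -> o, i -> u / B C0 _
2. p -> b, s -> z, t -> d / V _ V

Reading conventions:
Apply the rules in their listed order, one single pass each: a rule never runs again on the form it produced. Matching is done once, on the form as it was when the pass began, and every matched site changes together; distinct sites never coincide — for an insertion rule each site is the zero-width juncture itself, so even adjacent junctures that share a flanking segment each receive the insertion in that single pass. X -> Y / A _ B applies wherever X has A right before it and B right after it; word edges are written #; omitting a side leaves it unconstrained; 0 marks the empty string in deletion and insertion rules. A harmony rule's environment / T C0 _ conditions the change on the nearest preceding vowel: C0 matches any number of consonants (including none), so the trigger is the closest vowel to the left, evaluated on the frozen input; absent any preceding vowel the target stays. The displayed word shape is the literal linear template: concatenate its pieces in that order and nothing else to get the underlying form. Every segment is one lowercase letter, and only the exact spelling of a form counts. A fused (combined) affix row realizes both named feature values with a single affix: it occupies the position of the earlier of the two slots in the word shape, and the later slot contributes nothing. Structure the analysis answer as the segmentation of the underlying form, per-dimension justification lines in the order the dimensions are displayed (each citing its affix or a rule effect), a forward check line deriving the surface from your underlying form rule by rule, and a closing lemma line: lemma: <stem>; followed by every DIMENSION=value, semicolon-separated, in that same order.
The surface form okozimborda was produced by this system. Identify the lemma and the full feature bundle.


underlying: o-kesim-bor-da
CASE=so - signalled by the affix o-
NUM=du - signalled by the affix -da
VEL=ol - signalled by the affix -bor
check: okesimborda -> okosimborda -> okozimborda
lemma: kesim; CASE=so; NUM=du; VEL=ol


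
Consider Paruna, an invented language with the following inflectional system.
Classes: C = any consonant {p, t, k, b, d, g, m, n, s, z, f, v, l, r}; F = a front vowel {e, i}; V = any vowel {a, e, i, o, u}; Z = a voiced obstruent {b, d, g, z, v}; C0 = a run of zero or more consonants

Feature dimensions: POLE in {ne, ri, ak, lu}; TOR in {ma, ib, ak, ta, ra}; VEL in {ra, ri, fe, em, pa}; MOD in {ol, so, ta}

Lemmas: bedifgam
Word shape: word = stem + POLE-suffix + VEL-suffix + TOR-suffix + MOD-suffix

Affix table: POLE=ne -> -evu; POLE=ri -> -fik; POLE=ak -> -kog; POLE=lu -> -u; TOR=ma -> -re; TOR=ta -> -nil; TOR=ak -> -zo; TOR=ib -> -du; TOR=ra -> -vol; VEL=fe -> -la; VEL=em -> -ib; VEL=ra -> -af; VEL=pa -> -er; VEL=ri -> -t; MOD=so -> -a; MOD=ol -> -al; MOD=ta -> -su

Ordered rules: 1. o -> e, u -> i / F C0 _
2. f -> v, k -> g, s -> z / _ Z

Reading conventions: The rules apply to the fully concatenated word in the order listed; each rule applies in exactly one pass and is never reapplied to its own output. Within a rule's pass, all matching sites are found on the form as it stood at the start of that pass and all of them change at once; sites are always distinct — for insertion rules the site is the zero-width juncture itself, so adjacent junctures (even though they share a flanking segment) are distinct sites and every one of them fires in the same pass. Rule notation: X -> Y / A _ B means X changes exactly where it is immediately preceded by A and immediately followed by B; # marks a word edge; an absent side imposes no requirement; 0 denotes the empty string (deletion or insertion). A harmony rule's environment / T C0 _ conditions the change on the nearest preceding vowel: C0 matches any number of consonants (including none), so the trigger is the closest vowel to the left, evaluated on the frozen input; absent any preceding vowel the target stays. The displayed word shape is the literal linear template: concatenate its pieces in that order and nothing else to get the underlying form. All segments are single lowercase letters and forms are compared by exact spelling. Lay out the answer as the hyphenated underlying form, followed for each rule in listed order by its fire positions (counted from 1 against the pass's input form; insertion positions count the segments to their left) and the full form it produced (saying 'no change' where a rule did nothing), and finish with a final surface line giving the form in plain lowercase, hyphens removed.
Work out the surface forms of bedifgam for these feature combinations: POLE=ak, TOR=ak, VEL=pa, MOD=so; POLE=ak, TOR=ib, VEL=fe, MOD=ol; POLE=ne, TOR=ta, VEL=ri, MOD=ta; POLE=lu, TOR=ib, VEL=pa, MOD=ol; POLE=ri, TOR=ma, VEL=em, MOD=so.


cell POLE=ak, TOR=ak, VEL=pa, MOD=so:
underlying: bedifgam-kog-er-zo-a
1. o -> e, u -> i / F C0 _: fires at position(s) 15: bedifgamkogerzea
2. f -> v, k -> g, s -> z / _ Z: fires at position(s) 5: bedivgamkogerzea
surface: bedivgamkogerzea

cell POLE=ak, TOR=ib, VEL=fe, MOD=ol:
underlying: bedifgam-kog-la-du-al
1. o -> e, u -> i / F C0 _: no change
2. f -> v, k -> g, s -> z / _ Z: fires at position(s) 5: bedivgamkogladual
surface: bedivgamkogladual

cell POLE=ne, TOR=ta, VEL=ri, MOD=ta:
underlying: bedifgam-evu-t-nil-su
1. o -> e, u -> i / F C0 _: fires at position(s) 11, 17: bedifgamevitnilsi
2. f -> v, k -> g, s -> z / _ Z: fires at position(s) 5: bedivgamevitnilsi
surface: bedivgamevitnilsi

cell POLE=lu, TOR=ib, VEL=pa, MOD=ol:
underlying: bedifgam-u-er-du-al
1. o -> e, u -> i / F C0 _: fires at position(s) 13: bedifgamuerdial
2. f -> v, k -> g, s -> z / _ Z: fires at position(s) 5: bedivgamuerdial
surface: bedivgamuerdial

cell POLE=ri, TOR=ma, VEL=em, MOD=so:
underlying: bedifgam-fik-ib-re-a
1. o -> e, u -> i / F C0 _: no change
2. f -> v, k -> g, s -> z / _ Z: fires at position(s) 5: bedivgamfikibrea
surface: bedivgamfikibrea


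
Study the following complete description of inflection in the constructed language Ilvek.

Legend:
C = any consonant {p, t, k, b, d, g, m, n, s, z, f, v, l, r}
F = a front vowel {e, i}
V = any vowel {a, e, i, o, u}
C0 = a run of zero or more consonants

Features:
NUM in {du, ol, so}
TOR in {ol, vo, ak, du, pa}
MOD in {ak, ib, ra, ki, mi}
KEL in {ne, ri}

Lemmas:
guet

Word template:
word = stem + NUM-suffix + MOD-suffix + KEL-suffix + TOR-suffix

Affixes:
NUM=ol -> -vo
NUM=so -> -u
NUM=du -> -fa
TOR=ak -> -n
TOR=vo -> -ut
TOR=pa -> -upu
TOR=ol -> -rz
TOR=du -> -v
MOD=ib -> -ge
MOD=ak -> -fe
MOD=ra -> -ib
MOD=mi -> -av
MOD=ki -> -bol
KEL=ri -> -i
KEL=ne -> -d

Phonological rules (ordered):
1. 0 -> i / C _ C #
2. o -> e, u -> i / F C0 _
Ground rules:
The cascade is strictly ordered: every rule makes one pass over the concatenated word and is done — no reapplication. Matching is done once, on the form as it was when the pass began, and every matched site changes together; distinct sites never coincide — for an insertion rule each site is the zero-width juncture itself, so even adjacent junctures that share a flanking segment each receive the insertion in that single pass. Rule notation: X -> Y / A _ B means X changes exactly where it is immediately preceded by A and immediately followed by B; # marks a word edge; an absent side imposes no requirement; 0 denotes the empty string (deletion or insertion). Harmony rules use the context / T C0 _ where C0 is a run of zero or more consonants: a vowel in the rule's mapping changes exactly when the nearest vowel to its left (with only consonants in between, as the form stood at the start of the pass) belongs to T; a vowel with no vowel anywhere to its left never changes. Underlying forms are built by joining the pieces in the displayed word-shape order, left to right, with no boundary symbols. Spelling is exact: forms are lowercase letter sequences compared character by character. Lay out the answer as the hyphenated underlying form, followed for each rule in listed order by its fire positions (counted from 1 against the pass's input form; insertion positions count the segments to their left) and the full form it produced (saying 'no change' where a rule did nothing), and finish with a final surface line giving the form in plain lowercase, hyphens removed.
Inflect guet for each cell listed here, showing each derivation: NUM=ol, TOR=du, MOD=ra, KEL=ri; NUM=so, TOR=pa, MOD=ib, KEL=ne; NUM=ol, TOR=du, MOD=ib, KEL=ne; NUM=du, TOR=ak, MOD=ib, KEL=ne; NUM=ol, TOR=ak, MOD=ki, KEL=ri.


cell NUM=ol, TOR=du, MOD=ra, KEL=ri:
underlying: guet-vo-ib-i-v
1. 0 -> i / C _ C #: no change
2. o -> e, u -> i / F C0 _: fires at position(s) 6: guetveibiv
surface: guetveibiv

cell NUM=so, TOR=pa, MOD=ib, KEL=ne:
underlying: guet-u-ge-d-upu
1. 0 -> i / C _ C #: no change
2. o -> e, u -> i / F C0 _: fires at position(s) 5, 9: guetigedipu
surface: guetigedipu

cell NUM=ol, TOR=du, MOD=ib, KEL=ne:
underlying: guet-vo-ge-d-v
1. 0 -> i / C _ C #: inserts after position(s) 9: guetvogediv
2. o -> e, u -> i / F C0 _: fires at position(s) 6: guetvegediv
surface: guetvegediv

cell NUM=du, TOR=ak, MOD=ib, KEL=ne:
underlying: guet-fa-ge-d-n
1. 0 -> i / C _ C #: inserts after position(s) 9: guetfagedin
2. o -> e, u -> i / F C0 _: no change
surface: guetfagedin

cell NUM=ol, TOR=ak, MOD=ki, KEL=ri:
underlying: guet-vo-bol-i-n
1. 0 -> i / C _ C #: no change
2. o -> e, u -> i / F C0 _: fires at position(s) 6: guetvebolin
surface: guetvebolin


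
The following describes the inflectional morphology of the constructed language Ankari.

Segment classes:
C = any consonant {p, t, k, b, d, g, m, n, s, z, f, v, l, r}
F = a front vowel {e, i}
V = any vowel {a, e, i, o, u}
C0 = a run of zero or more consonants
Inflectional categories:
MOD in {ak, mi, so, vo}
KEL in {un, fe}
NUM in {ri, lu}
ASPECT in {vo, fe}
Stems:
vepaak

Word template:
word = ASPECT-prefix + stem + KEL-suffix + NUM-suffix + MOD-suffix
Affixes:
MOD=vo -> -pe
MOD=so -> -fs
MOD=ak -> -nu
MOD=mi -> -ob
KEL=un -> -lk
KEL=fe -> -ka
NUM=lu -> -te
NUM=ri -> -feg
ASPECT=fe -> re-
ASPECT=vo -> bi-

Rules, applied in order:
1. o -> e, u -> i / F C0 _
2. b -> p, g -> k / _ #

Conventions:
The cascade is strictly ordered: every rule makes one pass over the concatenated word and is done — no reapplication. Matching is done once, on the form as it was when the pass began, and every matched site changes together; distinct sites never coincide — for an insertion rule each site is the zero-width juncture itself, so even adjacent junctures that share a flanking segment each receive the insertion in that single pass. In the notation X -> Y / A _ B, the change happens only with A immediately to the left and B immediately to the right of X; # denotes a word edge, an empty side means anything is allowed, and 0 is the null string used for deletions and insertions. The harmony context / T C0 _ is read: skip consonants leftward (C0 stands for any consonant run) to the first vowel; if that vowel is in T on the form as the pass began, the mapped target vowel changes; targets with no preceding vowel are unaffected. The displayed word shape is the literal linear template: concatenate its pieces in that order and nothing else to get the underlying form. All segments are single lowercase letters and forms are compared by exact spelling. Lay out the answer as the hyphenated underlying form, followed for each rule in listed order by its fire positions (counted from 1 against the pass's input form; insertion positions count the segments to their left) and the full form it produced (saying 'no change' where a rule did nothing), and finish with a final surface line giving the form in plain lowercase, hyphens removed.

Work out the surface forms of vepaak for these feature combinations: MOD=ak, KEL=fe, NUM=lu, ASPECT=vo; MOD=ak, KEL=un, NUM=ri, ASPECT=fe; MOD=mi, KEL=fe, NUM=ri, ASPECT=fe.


cell MOD=ak, KEL=fe, NUM=lu, ASPECT=vo:
underlying: bi-vepaak-ka-te-nu
1. o -> e, u -> i / F C0 _: fires at position(s) 14: bivepaakkateni
2. b -> p, g -> k / _ #: no change
surface: bivepaakkateni

cell MOD=ak, KEL=un, NUM=ri, ASPECT=fe:
underlying: re-vepaak-lk-feg-nu
1. o -> e, u -> i / F C0 _: fires at position(s) 15: revepaaklkfegni
2. b -> p, g -> k / _ #: no change
surface: revepaaklkfegni

cell MOD=mi, KEL=fe, NUM=ri, ASPECT=fe:
underlying: re-vepaak-ka-feg-ob
1. o -> e, u -> i / F C0 _: fires at position(s) 14: revepaakkafegeb
2. b -> p, g -> k / _ #: fires at position(s) 15: revepaakkafegep
surface: revepaakkafegep


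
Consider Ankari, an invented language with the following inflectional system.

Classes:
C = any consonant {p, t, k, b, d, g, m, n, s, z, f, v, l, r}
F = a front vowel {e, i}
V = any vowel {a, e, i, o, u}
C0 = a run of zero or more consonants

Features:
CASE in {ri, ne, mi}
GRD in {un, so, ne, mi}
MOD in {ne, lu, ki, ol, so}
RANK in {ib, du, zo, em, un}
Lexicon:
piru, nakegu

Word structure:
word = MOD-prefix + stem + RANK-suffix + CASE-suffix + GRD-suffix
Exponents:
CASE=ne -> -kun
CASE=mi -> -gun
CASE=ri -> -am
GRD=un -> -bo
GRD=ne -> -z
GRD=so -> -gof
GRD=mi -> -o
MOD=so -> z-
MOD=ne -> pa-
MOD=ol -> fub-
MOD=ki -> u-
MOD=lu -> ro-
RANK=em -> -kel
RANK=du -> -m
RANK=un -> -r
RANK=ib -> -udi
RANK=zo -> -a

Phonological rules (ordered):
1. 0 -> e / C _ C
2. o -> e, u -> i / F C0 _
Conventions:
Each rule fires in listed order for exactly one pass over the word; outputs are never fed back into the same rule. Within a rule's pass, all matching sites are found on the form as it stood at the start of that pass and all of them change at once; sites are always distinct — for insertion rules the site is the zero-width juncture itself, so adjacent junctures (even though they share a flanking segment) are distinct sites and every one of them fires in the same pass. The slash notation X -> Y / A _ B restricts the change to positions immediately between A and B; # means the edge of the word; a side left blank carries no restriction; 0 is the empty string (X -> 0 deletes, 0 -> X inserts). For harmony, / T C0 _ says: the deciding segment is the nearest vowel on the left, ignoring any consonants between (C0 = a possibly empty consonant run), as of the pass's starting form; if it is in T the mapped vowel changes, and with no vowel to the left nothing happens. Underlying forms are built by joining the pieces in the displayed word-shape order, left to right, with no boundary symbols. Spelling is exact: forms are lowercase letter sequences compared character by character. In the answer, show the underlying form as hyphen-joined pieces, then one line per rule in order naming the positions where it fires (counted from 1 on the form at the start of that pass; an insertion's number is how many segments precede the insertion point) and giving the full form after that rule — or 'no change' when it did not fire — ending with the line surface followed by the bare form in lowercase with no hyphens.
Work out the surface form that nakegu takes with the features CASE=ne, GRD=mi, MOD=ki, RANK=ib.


underlying: u-nakegu-udi-kun-o
1. 0 -> e / C _ C: no change
2. o -> e, u -> i / F C0 _: fires at position(s) 7, 12: unakegiudikino
surface: unakegiudikino
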